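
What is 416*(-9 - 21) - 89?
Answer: -12569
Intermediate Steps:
416*(-9 - 21) - 89 = 416*(-30) - 89 = -12480 - 89 = -12569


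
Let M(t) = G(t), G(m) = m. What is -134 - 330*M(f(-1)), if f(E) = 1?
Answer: -464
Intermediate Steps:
M(t) = t
-134 - 330*M(f(-1)) = -134 - 330*1 = -134 - 330 = -464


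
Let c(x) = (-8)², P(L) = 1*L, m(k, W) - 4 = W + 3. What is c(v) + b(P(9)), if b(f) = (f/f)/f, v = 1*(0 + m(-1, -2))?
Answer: 577/9 ≈ 64.111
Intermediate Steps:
m(k, W) = 7 + W (m(k, W) = 4 + (W + 3) = 4 + (3 + W) = 7 + W)
P(L) = L
v = 5 (v = 1*(0 + (7 - 2)) = 1*(0 + 5) = 1*5 = 5)
c(x) = 64
b(f) = 1/f
c(v) + b(P(9)) = 64 + 1/9 = 64 + ⅑ = 577/9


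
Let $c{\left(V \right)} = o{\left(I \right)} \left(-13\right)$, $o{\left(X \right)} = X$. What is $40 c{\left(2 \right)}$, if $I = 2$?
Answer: $-1040$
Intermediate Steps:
$c{\left(V \right)} = -26$ ($c{\left(V \right)} = 2 \left(-13\right) = -26$)
$40 c{\left(2 \right)} = 40 \left(-26\right) = -1040$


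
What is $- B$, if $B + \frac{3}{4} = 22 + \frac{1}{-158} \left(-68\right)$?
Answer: $- \frac{6851}{316} \approx -21.68$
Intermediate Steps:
$B = \frac{6851}{316}$ ($B = - \frac{3}{4} + \left(22 + \frac{1}{-158} \left(-68\right)\right) = - \frac{3}{4} + \left(22 - - \frac{34}{79}\right) = - \frac{3}{4} + \left(22 + \frac{34}{79}\right) = - \frac{3}{4} + \frac{1772}{79} = \frac{6851}{316} \approx 21.68$)
$- B = \left(-1\right) \frac{6851}{316} = - \frac{6851}{316}$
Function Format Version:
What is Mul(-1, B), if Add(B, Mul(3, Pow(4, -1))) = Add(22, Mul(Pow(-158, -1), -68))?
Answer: Rational(-6851, 316) ≈ -21.680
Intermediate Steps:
B = Rational(6851, 316) (B = Add(Rational(-3, 4), Add(22, Mul(Pow(-158, -1), -68))) = Add(Rational(-3, 4), Add(22, Mul(Rational(-1, 158), -68))) = Add(Rational(-3, 4), Add(22, Rational(34, 79))) = Add(Rational(-3, 4), Rational(1772, 79)) = Rational(6851, 316) ≈ 21.680)
Mul(-1, B) = Mul(-1, Rational(6851, 316)) = Rational(-6851, 316)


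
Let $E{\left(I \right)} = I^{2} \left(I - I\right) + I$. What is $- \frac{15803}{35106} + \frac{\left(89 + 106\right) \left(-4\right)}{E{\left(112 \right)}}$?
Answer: $- \frac{3644077}{491484} \approx -7.4144$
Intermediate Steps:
$E{\left(I \right)} = I$ ($E{\left(I \right)} = I^{2} \cdot 0 + I = 0 + I = I$)
$- \frac{15803}{35106} + \frac{\left(89 + 106\right) \left(-4\right)}{E{\left(112 \right)}} = - \frac{15803}{35106} + \frac{\left(89 + 106\right) \left(-4\right)}{112} = \left(-15803\right) \frac{1}{35106} + 195 \left(-4\right) \frac{1}{112} = - \frac{15803}{35106} - \frac{195}{28} = - \frac{3644077}{491484}$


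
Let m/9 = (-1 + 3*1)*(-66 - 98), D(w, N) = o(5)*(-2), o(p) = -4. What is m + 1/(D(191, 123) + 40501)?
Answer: -119582567/40509 ≈ -2952.0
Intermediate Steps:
D(w, N) = 8 (D(w, N) = -4*(-2) = 8)
m = -2952 (m = 9*((-1 + 3*1)*(-66 - 98)) = 9*((-1 + 3)*(-164)) = 9*(2*(-164)) = 9*(-328) = -2952)
m + 1/(D(191, 123) + 40501) = -2952 + 1/(8 + 40501) = -2952 + 1/40509 = -119582567/40509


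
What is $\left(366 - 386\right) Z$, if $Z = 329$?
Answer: $-6580$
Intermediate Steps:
$\left(366 - 386\right) Z = \left(366 - 386\right) 329 = \left(-20\right) 329 = -6580$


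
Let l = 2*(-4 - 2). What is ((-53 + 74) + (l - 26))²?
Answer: 289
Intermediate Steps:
l = -12 (l = 2*(-6) = -12)
((-53 + 74) + (l - 26))² = ((-53 + 74) + (-12 - 26))² = (21 - 38)² = (-17)² = 289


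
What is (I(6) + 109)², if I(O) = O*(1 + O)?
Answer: 22801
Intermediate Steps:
(I(6) + 109)² = (6*(1 + 6) + 109)² = (6*7 + 109)² = (42 + 109)² = 151² = 22801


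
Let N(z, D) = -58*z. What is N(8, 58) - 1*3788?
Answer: -4252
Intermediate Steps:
N(8, 58) - 1*3788 = -58*8 - 1*3788 = -464 - 3788 = -4252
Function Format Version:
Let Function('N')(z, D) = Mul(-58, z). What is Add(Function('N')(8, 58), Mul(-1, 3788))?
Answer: -4252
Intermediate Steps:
Add(Function('N')(8, 58), Mul(-1, 3788)) = Add(Mul(-58, 8), Mul(-1, 3788)) = Add(-464, -3788) = -4252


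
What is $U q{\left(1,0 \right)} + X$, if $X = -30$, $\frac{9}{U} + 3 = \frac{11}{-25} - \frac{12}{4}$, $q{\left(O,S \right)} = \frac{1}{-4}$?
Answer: $- \frac{19095}{644} \approx -29.651$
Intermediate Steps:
$q{\left(O,S \right)} = - \frac{1}{4}$
$U = - \frac{225}{161}$ ($U = \frac{9}{-3 + \left(\frac{11}{-25} - \frac{12}{4}\right)} = \frac{9}{-3 + \left(11 \left(- \frac{1}{25}\right) - 3\right)} = \frac{9}{-3 - \frac{86}{25}} = \frac{9}{- \frac{161}{25}} = 9 \left(- \frac{25}{161}\right) = - \frac{225}{161} \approx -1.3975$)
$U q{\left(1,0 \right)} + X = \left(- \frac{225}{161}\right) \left(- \frac{1}{4}\right) - 30 = \frac{225}{644} - 30 = - \frac{19095}{644}$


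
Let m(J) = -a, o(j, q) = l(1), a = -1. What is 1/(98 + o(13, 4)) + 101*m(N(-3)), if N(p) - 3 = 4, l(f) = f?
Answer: 10000/99 ≈ 101.01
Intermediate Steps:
o(j, q) = 1
N(p) = 7 (N(p) = 3 + 4 = 7)
m(J) = 1 (m(J) = -1*(-1) = 1)
1/(98 + o(13, 4)) + 101*m(N(-3)) = 1/(98 + 1) + 101*1 = 1/99 + 101 = 10000/99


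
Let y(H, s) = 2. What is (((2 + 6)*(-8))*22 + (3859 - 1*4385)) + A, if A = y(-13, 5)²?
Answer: -1930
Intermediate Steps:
A = 4 (A = 2² = 4)
(((2 + 6)*(-8))*22 + (3859 - 1*4385)) + A = (((2 + 6)*(-8))*22 + (3859 - 1*4385)) + 4 = ((8*(-8))*22 + (3859 - 4385)) + 4 = (-64*22 - 526) + 4 = (-1408 - 526) + 4 = -1934 + 4 = -1930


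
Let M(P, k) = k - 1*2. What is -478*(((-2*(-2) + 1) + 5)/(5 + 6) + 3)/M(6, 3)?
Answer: -20554/11 ≈ -1868.5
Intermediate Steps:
M(P, k) = -2 + k (M(P, k) = k - 2 = -2 + k)
-478*(((-2*(-2) + 1) + 5)/(5 + 6) + 3)/M(6, 3) = -478*(((-2*(-2) + 1) + 5)/(5 + 6) + 3)/(-2 + 3) = -478*(((4 + 1) + 5)/11 + 3)/1 = -478*((5 + 5)*(1/11) + 3) = -478*(10*(1/11) + 3) = -478*(10/11 + 3) = -20554/11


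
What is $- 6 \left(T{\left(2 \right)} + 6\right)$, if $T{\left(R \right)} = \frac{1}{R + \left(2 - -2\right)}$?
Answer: $-37$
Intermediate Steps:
$T{\left(R \right)} = \frac{1}{4 + R}$ ($T{\left(R \right)} = \frac{1}{R + \left(2 + 2\right)} = \frac{1}{R + 4} = \frac{1}{4 + R}$)
$- 6 \left(T{\left(2 \right)} + 6\right) = - 6 \left(\frac{1}{4 + 2} + 6\right) = - 6 \left(\frac{1}{6} + 6\right) = \left(-6\right) \frac{37}{6} = -37$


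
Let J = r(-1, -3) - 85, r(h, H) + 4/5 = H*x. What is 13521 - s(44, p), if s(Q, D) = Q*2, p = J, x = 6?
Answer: 13433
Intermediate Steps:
r(h, H) = -⅘ + 6*H (r(h, H) = -⅘ + H*6 = -⅘ + 6*H)
J = -519/5 (J = (-⅘ + 6*(-3)) - 85 = (-⅘ - 18) - 85 = -94/5 - 85 = -519/5 ≈ -103.80)
p = -519/5 ≈ -103.80
s(Q, D) = 2*Q
13521 - s(44, p) = 13521 - 2*44 = 13521 - 1*88 = 13521 - 88 = 13433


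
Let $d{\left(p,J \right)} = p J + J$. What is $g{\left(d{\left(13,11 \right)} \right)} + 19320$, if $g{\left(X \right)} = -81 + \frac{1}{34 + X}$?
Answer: $\frac{3616933}{188} \approx 19239.0$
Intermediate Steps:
$d{\left(p,J \right)} = J + J p$ ($d{\left(p,J \right)} = J p + J = J + J p$)
$g{\left(d{\left(13,11 \right)} \right)} + 19320 = \frac{-2753 - 81 \cdot 11 \left(1 + 13\right)}{34 + 11 \left(1 + 13\right)} + 19320 = \frac{-2753 - 81 \cdot 11 \cdot 14}{34 + 11 \cdot 14} + 19320 = \frac{-2753 - 12474}{34 + 154} + 19320 = \frac{-2753 - 12474}{188} + 19320 = \frac{1}{188} \left(-15227\right) + 19320 = - \frac{15227}{188} + 19320 = \frac{3616933}{188}$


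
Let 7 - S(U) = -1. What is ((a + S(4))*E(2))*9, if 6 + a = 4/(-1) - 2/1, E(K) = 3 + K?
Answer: -180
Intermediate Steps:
S(U) = 8 (S(U) = 7 - 1*(-1) = 7 + 1 = 8)
a = -12 (a = -6 + (4/(-1) - 2/1) = -6 + (4*(-1) - 2*1) = -6 + (-4 - 2) = -6 - 6 = -12)
((a + S(4))*E(2))*9 = ((-12 + 8)*(3 + 2))*9 = -4*5*9 = -20*9 = -180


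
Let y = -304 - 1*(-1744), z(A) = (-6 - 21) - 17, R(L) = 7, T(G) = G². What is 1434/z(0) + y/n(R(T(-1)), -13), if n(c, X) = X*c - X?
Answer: -14601/286 ≈ -51.052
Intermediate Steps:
n(c, X) = -X + X*c
z(A) = -44 (z(A) = -27 - 17 = -44)
y = 1440 (y = -304 + 1744 = 1440)
1434/z(0) + y/n(R(T(-1)), -13) = 1434/(-44) + 1440/((-13*(-1 + 7))) = 1434*(-1/44) + 1440/((-13*6)) = -717/22 + 1440/(-78) = -717/22 + 1440*(-1/78) = -717/22 - 240/13 = -14601/286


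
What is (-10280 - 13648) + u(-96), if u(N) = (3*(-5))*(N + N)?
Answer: -21048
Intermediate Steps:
u(N) = -30*N
(-10280 - 13648) + u(-96) = (-10280 - 13648) - 30*(-96) = -23928 + 2880 = -21048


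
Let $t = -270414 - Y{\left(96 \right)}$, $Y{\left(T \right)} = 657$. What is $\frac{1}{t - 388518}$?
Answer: $- \frac{1}{659589} \approx -1.5161 \cdot 10^{-6}$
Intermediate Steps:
$t = -271071$ ($t = -270414 - 657 = -271071$)
$\frac{1}{t - 388518} = \frac{1}{-271071 - 388518} = \frac{1}{-659589} = - \frac{1}{659589}$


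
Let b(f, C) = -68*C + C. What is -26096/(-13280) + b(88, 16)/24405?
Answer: 7782959/4051230 ≈ 1.9211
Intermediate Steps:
b(f, C) = -67*C
-26096/(-13280) + b(88, 16)/24405 = -26096/(-13280) - 67*16/24405 = -26096*(-1/13280) - 1072*1/24405 = 1631/830 - 1072/24405 = 7782959/4051230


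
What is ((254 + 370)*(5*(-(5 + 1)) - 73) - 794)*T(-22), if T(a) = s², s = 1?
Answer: -65066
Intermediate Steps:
T(a) = 1 (T(a) = 1² = 1)
((254 + 370)*(5*(-(5 + 1)) - 73) - 794)*T(-22) = ((254 + 370)*(5*(-(5 + 1)) - 73) - 794)*1 = (624*(5*(-1*6) - 73) - 794)*1 = (624*(5*(-6) - 73) - 794)*1 = (624*(-30 - 73) - 794)*1 = (624*(-103) - 794)*1 = (-64272 - 794)*1 = -65066*1 = -65066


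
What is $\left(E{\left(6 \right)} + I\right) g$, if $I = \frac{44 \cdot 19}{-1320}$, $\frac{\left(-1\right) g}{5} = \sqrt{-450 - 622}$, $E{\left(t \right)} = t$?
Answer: $- \frac{322 i \sqrt{67}}{3} \approx - 878.56 i$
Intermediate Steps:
$g = - 20 i \sqrt{67}$ ($g = - 5 \sqrt{-450 - 622} = - 5 \sqrt{-1072} = - 5 \cdot 4 i \sqrt{67} = - 20 i \sqrt{67} \approx - 163.71 i$)
$I = - \frac{19}{30}$ ($I = 836 \left(- \frac{1}{1320}\right) = - \frac{19}{30} \approx -0.63333$)
$\left(E{\left(6 \right)} + I\right) g = \left(6 - \frac{19}{30}\right) \left(- 20 i \sqrt{67}\right) = \frac{161 \left(- 20 i \sqrt{67}\right)}{30} = - \frac{322 i \sqrt{67}}{3}$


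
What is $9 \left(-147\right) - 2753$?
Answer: $-4076$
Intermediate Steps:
$9 \left(-147\right) - 2753 = -1323 - 2753 = -4076$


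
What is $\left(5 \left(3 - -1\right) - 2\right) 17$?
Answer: $306$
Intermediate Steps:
$\left(5 \left(3 - -1\right) - 2\right) 17 = \left(5 \left(3 + 1\right) - 2\right) 17 = \left(5 \cdot 4 - 2\right) 17 = \left(20 - 2\right) 17 = 18 \cdot 17 = 306$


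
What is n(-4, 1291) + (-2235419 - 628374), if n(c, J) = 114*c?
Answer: -2864249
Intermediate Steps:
n(-4, 1291) + (-2235419 - 628374) = 114*(-4) + (-2235419 - 628374) = -456 - 2863793 = -2864249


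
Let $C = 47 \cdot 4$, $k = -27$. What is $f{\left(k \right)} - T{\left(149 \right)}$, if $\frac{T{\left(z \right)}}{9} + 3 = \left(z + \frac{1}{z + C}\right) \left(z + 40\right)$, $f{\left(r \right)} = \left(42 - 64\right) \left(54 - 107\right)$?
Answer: $- \frac{85011973}{337} \approx -2.5226 \cdot 10^{5}$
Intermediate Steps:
$C = 188$
$f{\left(r \right)} = 1166$ ($f{\left(r \right)} = \left(-22\right) \left(-53\right) = 1166$)
$T{\left(z \right)} = -27 + 9 \left(40 + z\right) \left(z + \frac{1}{188 + z}\right)$ ($T{\left(z \right)} = -27 + 9 \left(z + \frac{1}{z + 188}\right) \left(z + 40\right) = -27 + 9 \left(z + \frac{1}{188 + z}\right) \left(40 + z\right) = -27 + 9 \left(40 + z\right) \left(z + \frac{1}{188 + z}\right)$)
$f{\left(k \right)} - T{\left(149 \right)} = 1166 - \frac{9 \left(-524 + 149^{3} + 228 \cdot 149^{2} + 7518 \cdot 149\right)}{188 + 149} = 1166 - \frac{9 \left(-524 + 3307949 + 228 \cdot 22201 + 1120182\right)}{337} = 1166 - 9 \cdot \frac{1}{337} \left(-524 + 3307949 + 5061828 + 1120182\right) = 1166 - 9 \cdot \frac{1}{337} \cdot 9489435 = 1166 - \frac{85404915}{337} = - \frac{85011973}{337}$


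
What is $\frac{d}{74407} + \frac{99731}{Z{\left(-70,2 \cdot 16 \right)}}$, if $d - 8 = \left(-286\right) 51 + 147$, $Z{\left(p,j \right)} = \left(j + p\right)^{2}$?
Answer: $\frac{389465587}{5654932} \approx 68.872$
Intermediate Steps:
$d = -14431$ ($d = 8 + \left(\left(-286\right) 51 + 147\right) = 8 + \left(-14586 + 147\right) = 8 - 14439 = -14431$)
$\frac{d}{74407} + \frac{99731}{Z{\left(-70,2 \cdot 16 \right)}} = - \frac{14431}{74407} + \frac{99731}{\left(2 \cdot 16 - 70\right)^{2}} = \left(-14431\right) \frac{1}{74407} + \frac{99731}{\left(32 - 70\right)^{2}} = - \frac{14431}{74407} + \frac{99731}{\left(-38\right)^{2}} = - \frac{14431}{74407} + \frac{99731}{1444} = - \frac{14431}{74407} + 99731 \cdot \frac{1}{1444} = - \frac{14431}{74407} + \frac{5249}{76} = \frac{389465587}{5654932}$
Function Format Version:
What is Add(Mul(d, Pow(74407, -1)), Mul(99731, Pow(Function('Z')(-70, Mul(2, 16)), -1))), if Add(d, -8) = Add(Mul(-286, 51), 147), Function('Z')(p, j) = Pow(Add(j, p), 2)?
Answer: Rational(389465587, 5654932) ≈ 68.872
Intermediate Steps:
d = -14431 (d = Add(8, Add(Mul(-286, 51), 147)) = Add(8, Add(-14586, 147)) = Add(8, -14439) = -14431)
Add(Mul(d, Pow(74407, -1)), Mul(99731, Pow(Function('Z')(-70, Mul(2, 16)), -1))) = Add(Mul(-14431, Pow(74407, -1)), Mul(99731, Pow(Pow(Add(Mul(2, 16), -70), 2), -1))) = Add(Mul(-14431, Rational(1, 74407)), Mul(99731, Pow(Pow(Add(32, -70), 2), -1))) = Add(Rational(-14431, 74407), Mul(99731, Pow(Pow(-38, 2), -1))) = Add(Rational(-14431, 74407), Mul(99731, Pow(1444, -1))) = Add(Rational(-14431, 74407), Mul(99731, Rational(1, 1444))) = Add(Rational(-14431, 74407), Rational(5249, 76)) = Rational(389465587, 5654932)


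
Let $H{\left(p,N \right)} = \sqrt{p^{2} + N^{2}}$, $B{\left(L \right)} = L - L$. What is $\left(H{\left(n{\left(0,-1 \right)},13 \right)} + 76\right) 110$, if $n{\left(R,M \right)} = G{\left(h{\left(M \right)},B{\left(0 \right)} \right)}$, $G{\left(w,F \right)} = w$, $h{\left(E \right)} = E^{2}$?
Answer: $8360 + 110 \sqrt{170} \approx 9794.2$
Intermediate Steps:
$B{\left(L \right)} = 0$
$n{\left(R,M \right)} = M^{2}$
$H{\left(p,N \right)} = \sqrt{N^{2} + p^{2}}$
$\left(H{\left(n{\left(0,-1 \right)},13 \right)} + 76\right) 110 = \left(\sqrt{13^{2} + \left(\left(-1\right)^{2}\right)^{2}} + 76\right) 110 = \left(\sqrt{169 + 1^{2}} + 76\right) 110 = \left(\sqrt{169 + 1} + 76\right) 110 = \left(\sqrt{170} + 76\right) 110 = \left(76 + \sqrt{170}\right) 110 = 8360 + 110 \sqrt{170}$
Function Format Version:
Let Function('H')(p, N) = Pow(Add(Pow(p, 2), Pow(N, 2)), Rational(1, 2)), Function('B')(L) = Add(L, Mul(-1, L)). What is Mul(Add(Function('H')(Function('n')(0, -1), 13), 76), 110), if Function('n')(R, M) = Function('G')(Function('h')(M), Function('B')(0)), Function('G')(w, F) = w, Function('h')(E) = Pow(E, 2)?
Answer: Add(8360, Mul(110, Pow(170, Rational(1, 2)))) ≈ 9794.2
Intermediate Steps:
Function('B')(L) = 0
Function('n')(R, M) = Pow(M, 2)
Function('H')(p, N) = Pow(Add(Pow(N, 2), Pow(p, 2)), Rational(1, 2))
Mul(Add(Function('H')(Function('n')(0, -1), 13), 76), 110) = Mul(Add(Pow(Add(Pow(13, 2), Pow(Pow(-1, 2), 2)), Rational(1, 2)), 76), 110) = Mul(Add(Pow(Add(169, Pow(1, 2)), Rational(1, 2)), 76), 110) = Mul(Add(Pow(Add(169, 1), Rational(1, 2)), 76), 110) = Mul(Add(Pow(170, Rational(1, 2)), 76), 110) = Mul(Add(76, Pow(170, Rational(1, 2))), 110) = Add(8360, Mul(110, Pow(170, Rational(1, 2))))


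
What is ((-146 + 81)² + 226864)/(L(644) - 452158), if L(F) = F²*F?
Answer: 231089/266637826 ≈ 0.00086668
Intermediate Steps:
L(F) = F³
((-146 + 81)² + 226864)/(L(644) - 452158) = ((-146 + 81)² + 226864)/(644³ - 452158) = ((-65)² + 226864)/(267089984 - 452158) = (4225 + 226864)/266637826 = 231089*(1/266637826) = 231089/266637826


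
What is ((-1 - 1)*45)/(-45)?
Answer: 2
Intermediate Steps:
((-1 - 1)*45)/(-45) = -2*45*(-1/45) = -90*(-1/45) = 2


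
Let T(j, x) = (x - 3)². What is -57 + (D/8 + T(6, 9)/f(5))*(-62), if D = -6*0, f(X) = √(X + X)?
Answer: -57 - 1116*√10/5 ≈ -762.82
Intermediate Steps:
T(j, x) = (-3 + x)²
f(X) = √2*√X (f(X) = √(2*X) = √2*√X)
D = 0
-57 + (D/8 + T(6, 9)/f(5))*(-62) = -57 + (0/8 + (-3 + 9)²/((√2*√5)))*(-62) = -57 + (0*(⅛) + 6²/(√10))*(-62) = -57 + (0 + 36*(√10/10))*(-62) = -57 + (0 + 18*√10/5)*(-62) = -57 + (18*√10/5)*(-62) = -57 - 1116*√10/5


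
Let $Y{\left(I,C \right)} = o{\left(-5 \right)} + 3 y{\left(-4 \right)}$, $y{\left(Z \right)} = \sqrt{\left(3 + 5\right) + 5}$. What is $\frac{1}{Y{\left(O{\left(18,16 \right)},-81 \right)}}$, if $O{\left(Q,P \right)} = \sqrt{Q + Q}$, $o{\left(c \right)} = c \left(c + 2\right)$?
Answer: $\frac{5}{36} - \frac{\sqrt{13}}{36} \approx 0.038735$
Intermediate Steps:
$o{\left(c \right)} = c \left(2 + c\right)$
$O{\left(Q,P \right)} = \sqrt{2} \sqrt{Q}$ ($O{\left(Q,P \right)} = \sqrt{2 Q} = \sqrt{2} \sqrt{Q}$)
$y{\left(Z \right)} = \sqrt{13}$ ($y{\left(Z \right)} = \sqrt{8 + 5} = \sqrt{13}$)
$Y{\left(I,C \right)} = 15 + 3 \sqrt{13}$ ($Y{\left(I,C \right)} = - 5 \left(2 - 5\right) + 3 \sqrt{13} = \left(-5\right) \left(-3\right) + 3 \sqrt{13} = 15 + 3 \sqrt{13}$)
$\frac{1}{Y{\left(O{\left(18,16 \right)},-81 \right)}} = \frac{1}{15 + 3 \sqrt{13}}$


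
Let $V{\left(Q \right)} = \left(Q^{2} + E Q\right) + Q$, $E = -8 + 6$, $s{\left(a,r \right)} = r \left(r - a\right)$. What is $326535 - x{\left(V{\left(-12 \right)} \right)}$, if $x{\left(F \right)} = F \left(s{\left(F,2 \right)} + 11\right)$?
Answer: $372867$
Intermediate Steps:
$E = -2$
$V{\left(Q \right)} = Q^{2} - Q$ ($V{\left(Q \right)} = \left(Q^{2} - 2 Q\right) + Q = Q^{2} - Q$)
$x{\left(F \right)} = F \left(15 - 2 F\right)$ ($x{\left(F \right)} = F \left(2 \left(2 - F\right) + 11\right) = F \left(\left(4 - 2 F\right) + 11\right) = F \left(15 - 2 F\right)$)
$326535 - x{\left(V{\left(-12 \right)} \right)} = 326535 - - 12 \left(-1 - 12\right) \left(15 - 2 \left(- 12 \left(-1 - 12\right)\right)\right) = 326535 - \left(-12\right) \left(-13\right) \left(15 - 2 \left(\left(-12\right) \left(-13\right)\right)\right) = 326535 - 156 \left(15 - 312\right) = 326535 - 156 \left(-297\right) = 326535 - -46332 = 326535 + 46332 = 372867$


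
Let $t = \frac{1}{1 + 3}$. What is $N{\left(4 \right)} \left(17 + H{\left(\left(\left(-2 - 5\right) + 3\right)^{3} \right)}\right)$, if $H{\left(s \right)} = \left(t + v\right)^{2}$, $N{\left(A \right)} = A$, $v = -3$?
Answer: $\frac{393}{4} \approx 98.25$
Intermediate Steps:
$t = \frac{1}{4} \approx 0.25$
$H{\left(s \right)} = \frac{121}{16}$ ($H{\left(s \right)} = \left(\frac{1}{4} - 3\right)^{2} = \left(- \frac{11}{4}\right)^{2} = \frac{121}{16}$)
$N{\left(4 \right)} \left(17 + H{\left(\left(\left(-2 - 5\right) + 3\right)^{3} \right)}\right) = 4 \left(17 + \frac{121}{16}\right) = 4 \cdot \frac{393}{16} = \frac{393}{4}$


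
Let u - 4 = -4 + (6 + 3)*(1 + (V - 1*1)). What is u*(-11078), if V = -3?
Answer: 299106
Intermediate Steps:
u = -27 (u = 4 + (-4 + (6 + 3)*(1 + (-3 - 1*1))) = 4 + (-4 + 9*(1 + (-3 - 1))) = 4 + (-4 + 9*(1 - 4)) = 4 + (-4 + 9*(-3)) = 4 + (-4 - 27) = 4 - 31 = -27)
u*(-11078) = -27*(-11078) = 299106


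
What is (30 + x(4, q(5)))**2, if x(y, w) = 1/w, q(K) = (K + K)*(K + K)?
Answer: 9006001/10000 ≈ 900.60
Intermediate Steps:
q(K) = 4*K**2 (q(K) = (2*K)*(2*K) = 4*K**2)
(30 + x(4, q(5)))**2 = (30 + 1/(4*5**2))**2 = (30 + 1/(4*25))**2 = (30 + 1/100)**2 = (3001/100)**2 = 9006001/10000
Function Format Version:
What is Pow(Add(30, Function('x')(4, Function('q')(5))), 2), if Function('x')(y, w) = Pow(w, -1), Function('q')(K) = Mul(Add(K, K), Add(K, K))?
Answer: Rational(9006001, 10000) ≈ 900.60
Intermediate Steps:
Function('q')(K) = Mul(4, Pow(K, 2)) (Function('q')(K) = Mul(Mul(2, K), Mul(2, K)) = Mul(4, Pow(K, 2)))
Pow(Add(30, Function('x')(4, Function('q')(5))), 2) = Pow(Add(30, Pow(Mul(4, Pow(5, 2)), -1)), 2) = Pow(Add(30, Pow(Mul(4, 25), -1)), 2) = Pow(Add(30, Pow(100, -1)), 2) = Pow(Add(30, Rational(1, 100)), 2) = Pow(Rational(3001, 100), 2) = Rational(9006001, 10000)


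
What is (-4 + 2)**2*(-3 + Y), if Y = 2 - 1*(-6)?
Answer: 20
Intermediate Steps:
Y = 8 (Y = 2 + 6 = 8)
(-4 + 2)**2*(-3 + Y) = (-4 + 2)**2*(-3 + 8) = (-2)**2*5 = 4*5 = 20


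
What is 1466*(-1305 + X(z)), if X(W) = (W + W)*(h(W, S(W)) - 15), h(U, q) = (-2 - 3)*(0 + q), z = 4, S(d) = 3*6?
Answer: -3144570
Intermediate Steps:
S(d) = 18
h(U, q) = -5*q
X(W) = -210*W (X(W) = (W + W)*(-5*18 - 15) = (2*W)*(-90 - 15) = (2*W)*(-105) = -210*W)
1466*(-1305 + X(z)) = 1466*(-1305 - 210*4) = 1466*(-1305 - 840) = 1466*(-2145) = -3144570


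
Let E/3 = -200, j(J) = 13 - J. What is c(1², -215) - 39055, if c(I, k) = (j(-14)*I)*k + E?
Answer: -45460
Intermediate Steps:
E = -600 (E = 3*(-200) = -600)
c(I, k) = -600 + 27*I*k (c(I, k) = ((13 - 1*(-14))*I)*k - 600 = ((13 + 14)*I)*k - 600 = (27*I)*k - 600 = 27*I*k - 600 = -600 + 27*I*k)
c(1², -215) - 39055 = (-600 + 27*1²*(-215)) - 39055 = (-600 + 27*1*(-215)) - 39055 = (-600 - 5805) - 39055 = -6405 - 39055 = -45460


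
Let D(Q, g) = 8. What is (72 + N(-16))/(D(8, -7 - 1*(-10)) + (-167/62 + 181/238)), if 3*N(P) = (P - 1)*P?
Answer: 1800232/67143 ≈ 26.812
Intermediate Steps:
N(P) = P*(-1 + P)/3 (N(P) = ((P - 1)*P)/3 = ((-1 + P)*P)/3 = (P*(-1 + P))/3 = P*(-1 + P)/3)
(72 + N(-16))/(D(8, -7 - 1*(-10)) + (-167/62 + 181/238)) = (72 + (⅓)*(-16)*(-1 - 16))/(8 + (-167/62 + 181/238)) = (72 + (⅓)*(-16)*(-17))/(8 + (-167*1/62 + 181*(1/238))) = (72 + 272/3)/(8 + (-167/62 + 181/238)) = 488/(3*(8 - 7131/3689)) = 488/(3*(22381/3689)) = (488/3)*(3689/22381) = 1800232/67143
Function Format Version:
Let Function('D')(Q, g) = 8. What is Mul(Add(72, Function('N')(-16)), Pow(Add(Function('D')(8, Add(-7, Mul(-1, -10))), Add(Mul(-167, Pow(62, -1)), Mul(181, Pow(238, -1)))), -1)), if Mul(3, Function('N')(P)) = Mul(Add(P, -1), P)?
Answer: Rational(1800232, 67143) ≈ 26.812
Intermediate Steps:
Function('N')(P) = Mul(Rational(1, 3), P, Add(-1, P)) (Function('N')(P) = Mul(Rational(1, 3), Mul(Add(P, -1), P)) = Mul(Rational(1, 3), Mul(Add(-1, P), P)) = Mul(Rational(1, 3), Mul(P, Add(-1, P))) = Mul(Rational(1, 3), P, Add(-1, P)))
Mul(Add(72, Function('N')(-16)), Pow(Add(Function('D')(8, Add(-7, Mul(-1, -10))), Add(Mul(-167, Pow(62, -1)), Mul(181, Pow(238, -1)))), -1)) = Mul(Add(72, Mul(Rational(1, 3), -16, Add(-1, -16))), Pow(Add(8, Add(Mul(-167, Pow(62, -1)), Mul(181, Pow(238, -1)))), -1)) = Mul(Add(72, Mul(Rational(1, 3), -16, -17)), Pow(Add(8, Add(Mul(-167, Rational(1, 62)), Mul(181, Rational(1, 238)))), -1)) = Mul(Add(72, Rational(272, 3)), Pow(Add(8, Add(Rational(-167, 62), Rational(181, 238))), -1)) = Mul(Rational(488, 3), Pow(Add(8, Rational(-7131, 3689)), -1)) = Mul(Rational(488, 3), Pow(Rational(22381, 3689), -1)) = Mul(Rational(488, 3), Rational(3689, 22381)) = Rational(1800232, 67143)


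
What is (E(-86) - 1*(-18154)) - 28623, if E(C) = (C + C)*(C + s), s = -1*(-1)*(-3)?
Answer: 4839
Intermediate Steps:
s = -3 (s = 1*(-3) = -3)
E(C) = 2*C*(-3 + C) (E(C) = (C + C)*(C - 3) = (2*C)*(-3 + C) = 2*C*(-3 + C))
(E(-86) - 1*(-18154)) - 28623 = (2*(-86)*(-3 - 86) - 1*(-18154)) - 28623 = (2*(-86)*(-89) + 18154) - 28623 = (15308 + 18154) - 28623 = 33462 - 28623 = 4839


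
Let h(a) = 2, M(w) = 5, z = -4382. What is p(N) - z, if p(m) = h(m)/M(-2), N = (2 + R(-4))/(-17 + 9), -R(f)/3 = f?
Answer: 21912/5 ≈ 4382.4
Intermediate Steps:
R(f) = -3*f
N = -7/4 (N = (2 - 3*(-4))/(-17 + 9) = (2 + 12)/(-8) = 14*(-⅛) = -7/4 ≈ -1.7500)
p(m) = ⅖ (p(m) = 2/5 = 2*(⅕) = ⅖)
p(N) - z = ⅖ - 1*(-4382) = ⅖ + 4382 = 21912/5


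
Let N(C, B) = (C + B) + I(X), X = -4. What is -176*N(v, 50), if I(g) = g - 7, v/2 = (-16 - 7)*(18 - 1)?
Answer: 130768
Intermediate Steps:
v = -782 (v = 2*((-16 - 7)*(18 - 1)) = 2*(-23*17) = 2*(-391) = -782)
I(g) = -7 + g
N(C, B) = -11 + B + C (N(C, B) = (C + B) + (-7 - 4) = (B + C) - 11 = -11 + B + C)
-176*N(v, 50) = -176*(-11 + 50 - 782) = -176*(-743) = 130768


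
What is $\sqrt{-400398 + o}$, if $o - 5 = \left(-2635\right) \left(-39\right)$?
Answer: $2 i \sqrt{74407} \approx 545.55 i$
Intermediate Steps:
$o = 102770$ ($o = 5 - -102765 = 5 + 102765 = 102770$)
$\sqrt{-400398 + o} = \sqrt{-400398 + 102770} = \sqrt{-297628} = 2 i \sqrt{74407}$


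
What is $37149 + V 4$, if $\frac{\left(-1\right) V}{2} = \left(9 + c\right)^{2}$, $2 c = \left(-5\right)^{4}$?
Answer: $-789749$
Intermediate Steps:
$c = \frac{625}{2}$ ($c = \frac{\left(-5\right)^{4}}{2} = \frac{1}{2} \cdot 625 = \frac{625}{2} \approx 312.5$)
$V = - \frac{413449}{2}$ ($V = - 2 \left(9 + \frac{625}{2}\right)^{2} = - 2 \left(\frac{643}{2}\right)^{2} = \left(-2\right) \frac{413449}{4} = - \frac{413449}{2} \approx -2.0672 \cdot 10^{5}$)
$37149 + V 4 = 37149 - 826898 = -789749$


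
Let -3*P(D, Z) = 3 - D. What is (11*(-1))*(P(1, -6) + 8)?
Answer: -242/3 ≈ -80.667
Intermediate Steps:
P(D, Z) = -1 + D/3 (P(D, Z) = -(3 - D)/3 = -1 + D/3)
(11*(-1))*(P(1, -6) + 8) = (11*(-1))*((-1 + (1/3)*1) + 8) = -11*((-1 + 1/3) + 8) = -11*(-2/3 + 8) = -11*22/3 = -242/3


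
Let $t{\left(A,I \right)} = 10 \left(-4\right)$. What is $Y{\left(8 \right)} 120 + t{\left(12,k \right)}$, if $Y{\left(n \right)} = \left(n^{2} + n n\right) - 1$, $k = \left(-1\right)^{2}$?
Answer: $15200$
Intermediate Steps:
$k = 1$
$Y{\left(n \right)} = -1 + 2 n^{2}$ ($Y{\left(n \right)} = \left(n^{2} + n^{2}\right) - 1 = 2 n^{2} - 1 = -1 + 2 n^{2}$)
$t{\left(A,I \right)} = -40$
$Y{\left(8 \right)} 120 + t{\left(12,k \right)} = \left(-1 + 2 \cdot 8^{2}\right) 120 - 40 = \left(-1 + 2 \cdot 64\right) 120 - 40 = \left(-1 + 128\right) 120 - 40 = 127 \cdot 120 - 40 = 15240 - 40 = 15200$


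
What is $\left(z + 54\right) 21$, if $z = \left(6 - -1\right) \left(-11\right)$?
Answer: $-483$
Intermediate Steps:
$z = -77$ ($z = \left(6 + 1\right) \left(-11\right) = 7 \left(-11\right) = -77$)
$\left(z + 54\right) 21 = \left(-77 + 54\right) 21 = \left(-23\right) 21 = -483$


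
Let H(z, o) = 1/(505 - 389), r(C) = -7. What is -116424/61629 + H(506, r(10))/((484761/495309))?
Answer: -724029011407/385059881956 ≈ -1.8803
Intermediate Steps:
H(z, o) = 1/116
-116424/61629 + H(506, r(10))/((484761/495309)) = -116424/61629 + 1/(116*((484761/495309))) = -116424*1/61629 + 1/(116*((484761*(1/495309)))) = -38808/20543 + 1/(116*(161587/165103)) = -38808/20543 + (1/116)*(165103/161587) = -38808/20543 + 165103/18744092 = -724029011407/385059881956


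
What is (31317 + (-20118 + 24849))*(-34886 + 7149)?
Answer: -999863376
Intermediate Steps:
(31317 + (-20118 + 24849))*(-34886 + 7149) = (31317 + 4731)*(-27737) = 36048*(-27737) = -999863376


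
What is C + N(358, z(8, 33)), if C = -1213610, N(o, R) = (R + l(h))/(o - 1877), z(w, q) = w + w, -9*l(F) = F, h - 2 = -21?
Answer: -16591262473/13671 ≈ -1.2136e+6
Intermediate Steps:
h = -19 (h = 2 - 21 = -19)
l(F) = -F/9
z(w, q) = 2*w
N(o, R) = (19/9 + R)/(-1877 + o) (N(o, R) = (R - 1/9*(-19))/(o - 1877) = (R + 19/9)/(-1877 + o) = (19/9 + R)/(-1877 + o))
C + N(358, z(8, 33)) = -1213610 + (19/9 + 2*8)/(-1877 + 358) = -1213610 + (19/9 + 16)/(-1519) = -1213610 - 1/1519*163/9 = -1213610 - 163/13671 = -16591262473/13671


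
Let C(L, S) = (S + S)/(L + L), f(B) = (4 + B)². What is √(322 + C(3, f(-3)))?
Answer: √2901/3 ≈ 17.954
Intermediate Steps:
C(L, S) = S/L (C(L, S) = (2*S)/((2*L)) = (2*S)*(1/(2*L)) = S/L)
√(322 + C(3, f(-3))) = √(322 + (4 - 3)²/3) = √(322 + 1²*(⅓)) = √(322 + 1*(⅓)) = √(322 + ⅓) = √(967/3) = √2901/3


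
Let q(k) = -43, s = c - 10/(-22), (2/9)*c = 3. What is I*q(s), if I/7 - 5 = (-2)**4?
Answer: -6321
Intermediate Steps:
c = 27/2 (c = (9/2)*3 = 27/2 ≈ 13.500)
I = 147 (I = 35 + 7*(-2)**4 = 35 + 7*16 = 35 + 112 = 147)
s = 307/22 (s = 27/2 - 10/(-22) = 27/2 - 10*(-1)/22 = 27/2 - 1*(-5/11) = 27/2 + 5/11 = 307/22 ≈ 13.955)
I*q(s) = 147*(-43) = -6321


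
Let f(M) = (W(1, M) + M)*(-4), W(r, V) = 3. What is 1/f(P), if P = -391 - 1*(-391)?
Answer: -1/12 ≈ -0.083333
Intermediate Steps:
P = 0 (P = -391 + 391 = 0)
f(M) = -12 - 4*M (f(M) = (3 + M)*(-4) = -12 - 4*M)
1/f(P) = 1/(-12 - 4*0) = 1/(-12 + 0) = 1/(-12) = -1/12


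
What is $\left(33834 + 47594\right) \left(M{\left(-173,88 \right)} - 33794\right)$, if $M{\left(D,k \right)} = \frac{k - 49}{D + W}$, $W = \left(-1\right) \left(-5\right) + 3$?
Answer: $- \frac{151348839324}{55} \approx -2.7518 \cdot 10^{9}$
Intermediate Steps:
$W = 8$ ($W = 5 + 3 = 8$)
$M{\left(D,k \right)} = \frac{-49 + k}{8 + D}$ ($M{\left(D,k \right)} = \frac{k - 49}{D + 8} = \frac{-49 + k}{8 + D}$)
$\left(33834 + 47594\right) \left(M{\left(-173,88 \right)} - 33794\right) = \left(33834 + 47594\right) \left(\frac{-49 + 88}{8 - 173} - 33794\right) = 81428 \left(\frac{1}{-165} \cdot 39 - 33794\right) = 81428 \left(\left(- \frac{1}{165}\right) 39 - 33794\right) = 81428 \left(- \frac{13}{55} - 33794\right) = 81428 \left(- \frac{1858683}{55}\right) = - \frac{151348839324}{55}$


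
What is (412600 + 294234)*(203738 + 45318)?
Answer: 176041248704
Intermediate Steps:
(412600 + 294234)*(203738 + 45318) = 706834*249056 = 176041248704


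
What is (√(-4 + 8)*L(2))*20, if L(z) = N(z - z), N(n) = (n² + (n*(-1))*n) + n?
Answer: 0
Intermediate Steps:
N(n) = n (N(n) = (n² + (-n)*n) + n = (n² - n²) + n = 0 + n = n)
L(z) = 0 (L(z) = z - z = 0)
(√(-4 + 8)*L(2))*20 = (√(-4 + 8)*0)*20 = (√4*0)*20 = (2*0)*20 = 0*20 = 0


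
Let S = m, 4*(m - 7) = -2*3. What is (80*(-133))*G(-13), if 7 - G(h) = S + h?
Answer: -154280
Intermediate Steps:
m = 11/2 (m = 7 + (-2*3)/4 = 7 + (1/4)*(-6) = 7 - 3/2 = 11/2 ≈ 5.5000)
S = 11/2 ≈ 5.5000
G(h) = 3/2 - h (G(h) = 7 - (11/2 + h) = 7 + (-11/2 - h) = 3/2 - h)
(80*(-133))*G(-13) = (80*(-133))*(3/2 - 1*(-13)) = -10640*(3/2 + 13) = -10640*29/2 = -154280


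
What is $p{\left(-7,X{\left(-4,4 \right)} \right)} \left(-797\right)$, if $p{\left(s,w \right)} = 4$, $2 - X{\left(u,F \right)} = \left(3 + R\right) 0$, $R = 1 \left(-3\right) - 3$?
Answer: $-3188$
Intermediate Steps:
$R = -6$ ($R = -3 - 3 = -6$)
$X{\left(u,F \right)} = 2$ ($X{\left(u,F \right)} = 2 - \left(3 - 6\right) 0 = 2 - \left(-3\right) 0 = 2 - 0 = 2 + 0 = 2$)
$p{\left(-7,X{\left(-4,4 \right)} \right)} \left(-797\right) = 4 \left(-797\right) = -3188$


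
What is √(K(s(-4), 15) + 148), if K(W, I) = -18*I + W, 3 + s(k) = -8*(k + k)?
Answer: I*√61 ≈ 7.8102*I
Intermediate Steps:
s(k) = -3 - 16*k (s(k) = -3 - 8*(k + k) = -3 - 16*k)
K(W, I) = W - 18*I
√(K(s(-4), 15) + 148) = √(((-3 - 16*(-4)) - 18*15) + 148) = √(((-3 + 64) - 270) + 148) = √((61 - 270) + 148) = √(-209 + 148) = √(-61) = I*√61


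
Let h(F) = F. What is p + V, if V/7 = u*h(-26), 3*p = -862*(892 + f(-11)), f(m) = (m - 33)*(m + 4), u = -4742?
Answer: 518244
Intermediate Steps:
f(m) = (-33 + m)*(4 + m)
p = -344800 (p = (-862*(892 + (-132 + (-11)² - 29*(-11))))/3 = (-862*(892 + (-132 + 121 + 319)))/3 = (-862*(892 + 308))/3 = (-862*1200)/3 = (⅓)*(-1034400) = -344800)
V = 863044 (V = 7*(-4742*(-26)) = 7*123292 = 863044)
p + V = -344800 + 863044 = 518244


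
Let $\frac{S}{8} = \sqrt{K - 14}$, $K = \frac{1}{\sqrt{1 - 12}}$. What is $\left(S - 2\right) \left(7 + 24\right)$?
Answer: $-62 + \frac{248 \sqrt{-1694 - 11 i \sqrt{11}}}{11} \approx -52.008 - 927.98 i$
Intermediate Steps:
$K = - \frac{i \sqrt{11}}{11}$ ($K = \frac{1}{\sqrt{-11}} = \frac{1}{i \sqrt{11}} = - \frac{i \sqrt{11}}{11} \approx - 0.30151 i$)
$S = 8 \sqrt{-14 - \frac{i \sqrt{11}}{11}}$ ($S = 8 \sqrt{- \frac{i \sqrt{11}}{11} - 14} = 8 \sqrt{-14 - \frac{i \sqrt{11}}{11}} \approx 0.32231 - 29.935 i$)
$\left(S - 2\right) \left(7 + 24\right) = \left(\frac{8 \sqrt{-1694 - 11 i \sqrt{11}}}{11} - 2\right) \left(7 + 24\right) = \left(-2 + \frac{8 \sqrt{-1694 - 11 i \sqrt{11}}}{11}\right) 31 = -62 + \frac{248 \sqrt{-1694 - 11 i \sqrt{11}}}{11}$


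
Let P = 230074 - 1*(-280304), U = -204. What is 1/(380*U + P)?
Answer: 1/432858 ≈ 2.3102e-6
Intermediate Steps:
P = 510378 (P = 230074 + 280304 = 510378)
1/(380*U + P) = 1/(380*(-204) + 510378) = 1/(-77520 + 510378) = 1/432858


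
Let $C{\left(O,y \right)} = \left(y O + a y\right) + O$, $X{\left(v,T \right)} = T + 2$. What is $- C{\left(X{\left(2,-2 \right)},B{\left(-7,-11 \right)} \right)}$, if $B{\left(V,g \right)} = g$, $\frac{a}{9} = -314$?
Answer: $-31086$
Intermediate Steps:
$a = -2826$ ($a = 9 \left(-314\right) = -2826$)
$X{\left(v,T \right)} = 2 + T$
$C{\left(O,y \right)} = O - 2826 y + O y$ ($C{\left(O,y \right)} = \left(y O - 2826 y\right) + O = \left(O y - 2826 y\right) + O = \left(- 2826 y + O y\right) + O = O - 2826 y + O y$)
$- C{\left(X{\left(2,-2 \right)},B{\left(-7,-11 \right)} \right)} = - (\left(2 - 2\right) - -31086 + \left(2 - 2\right) \left(-11\right)) = - (0 + 31086 + 0 \left(-11\right)) = - (0 + 31086 + 0) = \left(-1\right) 31086 = -31086$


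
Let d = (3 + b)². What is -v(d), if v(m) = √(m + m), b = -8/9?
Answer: -19*√2/9 ≈ -2.9856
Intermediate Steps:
b = -8/9 (b = -8*⅑ = -8/9 ≈ -0.88889)
d = 361/81 (d = (3 - 8/9)² = (19/9)² = 361/81 ≈ 4.4568)
v(m) = √2*√m (v(m) = √(2*m) = √2*√m)
-v(d) = -√2*√(361/81) = -√2*19/9 = -19*√2/9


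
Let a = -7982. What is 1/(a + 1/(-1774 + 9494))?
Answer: -7720/61621039 ≈ -0.00012528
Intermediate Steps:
1/(a + 1/(-1774 + 9494)) = 1/(-7982 + 1/(-1774 + 9494)) = 1/(-7982 + 1/7720) = 1/(-61621039/7720) = -7720/61621039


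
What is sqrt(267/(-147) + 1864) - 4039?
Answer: -4039 + sqrt(91247)/7 ≈ -3995.8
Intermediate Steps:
sqrt(267/(-147) + 1864) - 4039 = sqrt(267*(-1/147) + 1864) - 4039 = sqrt(-89/49 + 1864) - 4039 = sqrt(91247/49) - 4039 = sqrt(91247)/7 - 4039 = -4039 + sqrt(91247)/7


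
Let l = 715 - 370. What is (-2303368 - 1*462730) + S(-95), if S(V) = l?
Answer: -2765753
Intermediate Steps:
l = 345
S(V) = 345
(-2303368 - 1*462730) + S(-95) = (-2303368 - 1*462730) + 345 = (-2303368 - 462730) + 345 = -2766098 + 345 = -2765753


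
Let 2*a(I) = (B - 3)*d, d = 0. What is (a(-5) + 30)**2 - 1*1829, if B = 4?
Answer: -929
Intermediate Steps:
a(I) = 0 (a(I) = ((4 - 3)*0)/2 = (1*0)/2 = (1/2)*0 = 0)
(a(-5) + 30)**2 - 1*1829 = (0 + 30)**2 - 1*1829 = 30**2 - 1829 = 900 - 1829 = -929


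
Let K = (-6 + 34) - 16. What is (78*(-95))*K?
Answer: -88920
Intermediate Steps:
K = 12 (K = 28 - 16 = 12)
(78*(-95))*K = (78*(-95))*12 = -7410*12 = -88920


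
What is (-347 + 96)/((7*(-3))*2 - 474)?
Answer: 251/516 ≈ 0.48643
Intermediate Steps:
(-347 + 96)/((7*(-3))*2 - 474) = -251/(-21*2 - 474) = -251/(-42 - 474) = -251/(-516) = -251*(-1/516) = 251/516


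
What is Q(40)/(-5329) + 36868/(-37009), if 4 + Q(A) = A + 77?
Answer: -200651589/197220961 ≈ -1.0174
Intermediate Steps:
Q(A) = 73 + A (Q(A) = -4 + (A + 77) = -4 + (77 + A) = 73 + A)
Q(40)/(-5329) + 36868/(-37009) = (73 + 40)/(-5329) + 36868/(-37009) = 113*(-1/5329) + 36868*(-1/37009) = -113/5329 - 36868/37009 = -200651589/197220961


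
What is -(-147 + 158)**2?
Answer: -121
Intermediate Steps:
-(-147 + 158)**2 = -1*11**2 = -1*121 = -121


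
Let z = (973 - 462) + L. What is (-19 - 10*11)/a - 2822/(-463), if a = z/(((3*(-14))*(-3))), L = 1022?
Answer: -152356/33799 ≈ -4.5077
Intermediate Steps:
z = 1533 (z = (973 - 462) + 1022 = 511 + 1022 = 1533)
a = 73/6 (a = 1533/(((3*(-14))*(-3))) = 1533/((-42*(-3))) = 1533/126 = 1533*(1/126) = 73/6 ≈ 12.167)
(-19 - 10*11)/a - 2822/(-463) = (-19 - 10*11)/(73/6) - 2822/(-463) = (-19 - 110)*(6/73) - 2822*(-1/463) = -129*6/73 + 2822/463 = -774/73 + 2822/463 = -152356/33799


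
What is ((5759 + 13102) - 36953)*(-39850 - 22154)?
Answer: 1121776368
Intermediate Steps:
((5759 + 13102) - 36953)*(-39850 - 22154) = (18861 - 36953)*(-62004) = -18092*(-62004) = 1121776368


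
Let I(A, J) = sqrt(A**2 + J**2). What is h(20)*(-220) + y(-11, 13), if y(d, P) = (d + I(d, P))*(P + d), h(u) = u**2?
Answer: -88022 + 2*sqrt(290) ≈ -87988.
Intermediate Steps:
y(d, P) = (P + d)*(d + sqrt(P**2 + d**2)) (y(d, P) = (d + sqrt(d**2 + P**2))*(P + d) = (d + sqrt(P**2 + d**2))*(P + d) = (P + d)*(d + sqrt(P**2 + d**2)))
h(20)*(-220) + y(-11, 13) = 20**2*(-220) + ((-11)**2 + 13*(-11) + 13*sqrt(13**2 + (-11)**2) - 11*sqrt(13**2 + (-11)**2)) = 400*(-220) + (121 - 143 + 13*sqrt(169 + 121) - 11*sqrt(169 + 121)) = -88000 + (121 - 143 + 13*sqrt(290) - 11*sqrt(290)) = -88000 + (-22 + 2*sqrt(290)) = -88022 + 2*sqrt(290)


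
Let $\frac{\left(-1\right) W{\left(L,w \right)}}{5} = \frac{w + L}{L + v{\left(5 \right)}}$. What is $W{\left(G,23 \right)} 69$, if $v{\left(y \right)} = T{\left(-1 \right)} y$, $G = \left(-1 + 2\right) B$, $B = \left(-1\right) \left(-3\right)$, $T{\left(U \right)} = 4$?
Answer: $-390$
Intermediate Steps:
$B = 3$
$G = 3$ ($G = \left(-1 + 2\right) 3 = 1 \cdot 3 = 3$)
$v{\left(y \right)} = 4 y$
$W{\left(L,w \right)} = - \frac{5 \left(L + w\right)}{20 + L}$ ($W{\left(L,w \right)} = - 5 \frac{w + L}{L + 4 \cdot 5} = - 5 \frac{L + w}{L + 20} = - 5 \frac{L + w}{20 + L} = - \frac{5 \left(L + w\right)}{20 + L}$)
$W{\left(G,23 \right)} 69 = \frac{5 \left(\left(-1\right) 3 - 23\right)}{20 + 3} \cdot 69 = \frac{5 \left(-3 - 23\right)}{23} \cdot 69 = 5 \cdot \frac{1}{23} \left(-26\right) 69 = \left(- \frac{130}{23}\right) 69 = -390$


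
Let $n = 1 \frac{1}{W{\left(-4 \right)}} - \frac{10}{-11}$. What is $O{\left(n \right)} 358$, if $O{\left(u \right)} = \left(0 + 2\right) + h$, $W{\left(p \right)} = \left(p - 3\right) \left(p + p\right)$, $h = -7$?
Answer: $-1790$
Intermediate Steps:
$W{\left(p \right)} = 2 p \left(-3 + p\right)$ ($W{\left(p \right)} = \left(-3 + p\right) 2 p = 2 p \left(-3 + p\right)$)
$n = \frac{571}{616}$ ($n = 1 \frac{1}{2 \left(-4\right) \left(-3 - 4\right)} - \frac{10}{-11} = 1 \frac{1}{2 \left(-4\right) \left(-7\right)} - - \frac{10}{11} = 1 \cdot \frac{1}{56} + \frac{10}{11} = \frac{1}{56} + \frac{10}{11} = \frac{571}{616} \approx 0.92695$)
$O{\left(u \right)} = -5$ ($O{\left(u \right)} = \left(0 + 2\right) - 7 = 2 - 7 = -5$)
$O{\left(n \right)} 358 = \left(-5\right) 358 = -1790$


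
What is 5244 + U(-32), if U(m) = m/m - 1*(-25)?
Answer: 5270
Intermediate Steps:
U(m) = 26 (U(m) = 1 + 25 = 26)
5244 + U(-32) = 5244 + 26 = 5270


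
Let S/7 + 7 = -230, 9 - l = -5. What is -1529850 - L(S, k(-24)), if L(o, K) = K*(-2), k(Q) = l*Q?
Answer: -1530522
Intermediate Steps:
l = 14 (l = 9 - 1*(-5) = 9 + 5 = 14)
k(Q) = 14*Q
S = -1659 (S = -49 + 7*(-230) = -49 - 1610 = -1659)
L(o, K) = -2*K
-1529850 - L(S, k(-24)) = -1529850 - (-2)*14*(-24) = -1529850 - (-2)*(-336) = -1529850 - 1*672 = -1529850 - 672 = -1530522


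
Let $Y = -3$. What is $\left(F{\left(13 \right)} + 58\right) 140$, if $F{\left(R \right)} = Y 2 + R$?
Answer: $9100$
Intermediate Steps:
$F{\left(R \right)} = -6 + R$ ($F{\left(R \right)} = \left(-3\right) 2 + R = -6 + R$)
$\left(F{\left(13 \right)} + 58\right) 140 = \left(\left(-6 + 13\right) + 58\right) 140 = \left(7 + 58\right) 140 = 65 \cdot 140 = 9100$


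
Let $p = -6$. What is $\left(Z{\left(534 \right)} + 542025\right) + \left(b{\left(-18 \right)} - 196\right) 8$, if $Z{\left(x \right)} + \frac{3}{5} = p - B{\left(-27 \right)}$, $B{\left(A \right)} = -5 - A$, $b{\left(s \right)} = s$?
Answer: $\frac{2701422}{5} \approx 5.4028 \cdot 10^{5}$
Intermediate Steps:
$Z{\left(x \right)} = - \frac{143}{5}$ ($Z{\left(x \right)} = - \frac{3}{5} - \left(1 + 27\right) = - \frac{3}{5} - 28 = - \frac{143}{5}$)
$\left(Z{\left(534 \right)} + 542025\right) + \left(b{\left(-18 \right)} - 196\right) 8 = \left(- \frac{143}{5} + 542025\right) + \left(-18 - 196\right) 8 = \frac{2709982}{5} + \left(-18 - 196\right) 8 = \frac{2709982}{5} - 1712 = \frac{2701422}{5}$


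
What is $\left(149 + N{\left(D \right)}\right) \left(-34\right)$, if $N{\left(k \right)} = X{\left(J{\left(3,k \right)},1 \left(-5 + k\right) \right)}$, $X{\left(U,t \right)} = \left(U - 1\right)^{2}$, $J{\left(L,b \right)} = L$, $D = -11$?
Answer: $-5202$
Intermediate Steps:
$X{\left(U,t \right)} = \left(-1 + U\right)^{2}$
$N{\left(k \right)} = 4$ ($N{\left(k \right)} = \left(-1 + 3\right)^{2} = 2^{2} = 4$)
$\left(149 + N{\left(D \right)}\right) \left(-34\right) = \left(149 + 4\right) \left(-34\right) = 153 \left(-34\right) = -5202$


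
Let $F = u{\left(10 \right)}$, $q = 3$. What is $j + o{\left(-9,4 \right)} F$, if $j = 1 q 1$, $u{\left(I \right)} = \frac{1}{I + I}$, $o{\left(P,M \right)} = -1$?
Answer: $\frac{59}{20} \approx 2.95$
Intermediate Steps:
$u{\left(I \right)} = \frac{1}{2 I}$
$F = \frac{1}{20}$ ($F = \frac{1}{2 \cdot 10} = \frac{1}{2} \cdot \frac{1}{10} = \frac{1}{20} \approx 0.05$)
$j = 3$ ($j = 1 \cdot 3 \cdot 1 = 3 \cdot 1 = 3$)
$j + o{\left(-9,4 \right)} F = 3 - \frac{1}{20} = \frac{59}{20}$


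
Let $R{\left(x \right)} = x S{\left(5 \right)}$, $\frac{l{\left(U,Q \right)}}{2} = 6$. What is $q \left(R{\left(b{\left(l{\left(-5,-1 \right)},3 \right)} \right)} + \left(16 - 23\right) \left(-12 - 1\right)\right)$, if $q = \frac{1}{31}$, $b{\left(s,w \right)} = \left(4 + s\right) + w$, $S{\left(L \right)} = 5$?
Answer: $6$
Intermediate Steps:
$l{\left(U,Q \right)} = 12$ ($l{\left(U,Q \right)} = 2 \cdot 6 = 12$)
$b{\left(s,w \right)} = 4 + s + w$
$q = \frac{1}{31} \approx 0.032258$
$R{\left(x \right)} = 5 x$ ($R{\left(x \right)} = x 5 = 5 x$)
$q \left(R{\left(b{\left(l{\left(-5,-1 \right)},3 \right)} \right)} + \left(16 - 23\right) \left(-12 - 1\right)\right) = \frac{5 \left(4 + 12 + 3\right) + \left(16 - 23\right) \left(-12 - 1\right)}{31} = \frac{5 \cdot 19 - -91}{31} = \frac{95 + 91}{31} = \frac{1}{31} \cdot 186 = 6$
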